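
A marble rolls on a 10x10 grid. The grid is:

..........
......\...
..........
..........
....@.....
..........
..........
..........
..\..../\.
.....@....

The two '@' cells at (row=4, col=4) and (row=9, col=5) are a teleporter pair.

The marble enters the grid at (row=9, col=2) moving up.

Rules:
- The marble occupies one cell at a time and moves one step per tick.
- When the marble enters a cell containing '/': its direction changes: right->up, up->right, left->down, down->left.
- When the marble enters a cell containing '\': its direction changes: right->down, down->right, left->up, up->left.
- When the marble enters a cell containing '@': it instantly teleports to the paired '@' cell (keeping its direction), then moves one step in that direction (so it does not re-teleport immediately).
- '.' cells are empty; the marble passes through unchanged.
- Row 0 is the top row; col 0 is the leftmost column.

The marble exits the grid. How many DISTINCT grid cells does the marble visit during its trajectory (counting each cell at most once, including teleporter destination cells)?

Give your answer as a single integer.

Answer: 4

Derivation:
Step 1: enter (9,2), '.' pass, move up to (8,2)
Step 2: enter (8,2), '\' deflects up->left, move left to (8,1)
Step 3: enter (8,1), '.' pass, move left to (8,0)
Step 4: enter (8,0), '.' pass, move left to (8,-1)
Step 5: at (8,-1) — EXIT via left edge, pos 8
Distinct cells visited: 4 (path length 4)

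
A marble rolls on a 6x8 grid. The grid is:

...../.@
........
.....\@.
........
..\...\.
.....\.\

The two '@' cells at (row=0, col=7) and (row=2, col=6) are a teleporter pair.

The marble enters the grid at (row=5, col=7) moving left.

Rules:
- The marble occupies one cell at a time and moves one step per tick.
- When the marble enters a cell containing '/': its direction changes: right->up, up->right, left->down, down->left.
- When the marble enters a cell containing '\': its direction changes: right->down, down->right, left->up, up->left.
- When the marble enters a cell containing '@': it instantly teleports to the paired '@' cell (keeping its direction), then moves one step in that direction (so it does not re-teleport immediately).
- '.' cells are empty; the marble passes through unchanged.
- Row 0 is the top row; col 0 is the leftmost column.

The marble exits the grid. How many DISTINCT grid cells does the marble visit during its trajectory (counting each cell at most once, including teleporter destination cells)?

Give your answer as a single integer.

Step 1: enter (5,7), '\' deflects left->up, move up to (4,7)
Step 2: enter (4,7), '.' pass, move up to (3,7)
Step 3: enter (3,7), '.' pass, move up to (2,7)
Step 4: enter (2,7), '.' pass, move up to (1,7)
Step 5: enter (1,7), '.' pass, move up to (0,7)
Step 6: enter (0,7), '@' teleport (0,7)->(2,6), also enter (2,6), move up to (1,6)
Step 7: enter (1,6), '.' pass, move up to (0,6)
Step 8: enter (0,6), '.' pass, move up to (-1,6)
Step 9: at (-1,6) — EXIT via top edge, pos 6
Distinct cells visited: 9 (path length 9)

Answer: 9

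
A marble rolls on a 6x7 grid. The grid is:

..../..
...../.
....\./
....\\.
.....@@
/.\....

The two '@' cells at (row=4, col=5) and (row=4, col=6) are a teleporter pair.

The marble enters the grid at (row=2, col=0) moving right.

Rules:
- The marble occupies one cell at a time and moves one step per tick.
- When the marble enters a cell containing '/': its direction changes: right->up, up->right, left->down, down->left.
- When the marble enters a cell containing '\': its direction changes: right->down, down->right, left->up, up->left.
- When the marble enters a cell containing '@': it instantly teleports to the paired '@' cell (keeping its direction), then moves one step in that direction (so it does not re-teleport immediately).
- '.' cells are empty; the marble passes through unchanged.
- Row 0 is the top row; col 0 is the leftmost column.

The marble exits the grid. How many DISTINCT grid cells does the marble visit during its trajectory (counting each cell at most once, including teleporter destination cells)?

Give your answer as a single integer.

Step 1: enter (2,0), '.' pass, move right to (2,1)
Step 2: enter (2,1), '.' pass, move right to (2,2)
Step 3: enter (2,2), '.' pass, move right to (2,3)
Step 4: enter (2,3), '.' pass, move right to (2,4)
Step 5: enter (2,4), '\' deflects right->down, move down to (3,4)
Step 6: enter (3,4), '\' deflects down->right, move right to (3,5)
Step 7: enter (3,5), '\' deflects right->down, move down to (4,5)
Step 8: enter (4,5), '@' teleport (4,5)->(4,6), also enter (4,6), move down to (5,6)
Step 9: enter (5,6), '.' pass, move down to (6,6)
Step 10: at (6,6) — EXIT via bottom edge, pos 6
Distinct cells visited: 10 (path length 10)

Answer: 10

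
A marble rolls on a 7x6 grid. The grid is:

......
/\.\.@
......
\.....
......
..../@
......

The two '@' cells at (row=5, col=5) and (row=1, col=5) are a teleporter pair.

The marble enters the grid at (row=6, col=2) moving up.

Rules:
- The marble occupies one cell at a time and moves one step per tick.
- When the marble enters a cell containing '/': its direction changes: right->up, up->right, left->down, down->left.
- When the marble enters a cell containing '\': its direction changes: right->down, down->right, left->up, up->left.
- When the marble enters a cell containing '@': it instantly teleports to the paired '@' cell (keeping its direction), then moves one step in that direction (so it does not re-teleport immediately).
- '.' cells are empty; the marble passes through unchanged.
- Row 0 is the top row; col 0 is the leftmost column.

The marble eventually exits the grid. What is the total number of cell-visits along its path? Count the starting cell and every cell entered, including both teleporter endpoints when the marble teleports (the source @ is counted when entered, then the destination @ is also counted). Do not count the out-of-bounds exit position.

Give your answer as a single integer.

Answer: 7

Derivation:
Step 1: enter (6,2), '.' pass, move up to (5,2)
Step 2: enter (5,2), '.' pass, move up to (4,2)
Step 3: enter (4,2), '.' pass, move up to (3,2)
Step 4: enter (3,2), '.' pass, move up to (2,2)
Step 5: enter (2,2), '.' pass, move up to (1,2)
Step 6: enter (1,2), '.' pass, move up to (0,2)
Step 7: enter (0,2), '.' pass, move up to (-1,2)
Step 8: at (-1,2) — EXIT via top edge, pos 2
Path length (cell visits): 7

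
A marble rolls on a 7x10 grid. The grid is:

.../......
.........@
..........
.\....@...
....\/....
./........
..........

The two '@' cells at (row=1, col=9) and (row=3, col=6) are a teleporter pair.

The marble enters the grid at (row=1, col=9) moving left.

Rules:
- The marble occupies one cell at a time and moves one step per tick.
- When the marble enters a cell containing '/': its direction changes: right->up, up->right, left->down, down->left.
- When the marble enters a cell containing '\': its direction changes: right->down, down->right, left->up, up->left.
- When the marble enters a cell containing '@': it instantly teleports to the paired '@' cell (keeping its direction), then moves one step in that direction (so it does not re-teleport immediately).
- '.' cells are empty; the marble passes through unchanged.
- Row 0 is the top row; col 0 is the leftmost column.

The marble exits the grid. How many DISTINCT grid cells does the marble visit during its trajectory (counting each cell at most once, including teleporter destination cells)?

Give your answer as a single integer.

Step 1: enter (1,9), '@' teleport (1,9)->(3,6), also enter (3,6), move left to (3,5)
Step 2: enter (3,5), '.' pass, move left to (3,4)
Step 3: enter (3,4), '.' pass, move left to (3,3)
Step 4: enter (3,3), '.' pass, move left to (3,2)
Step 5: enter (3,2), '.' pass, move left to (3,1)
Step 6: enter (3,1), '\' deflects left->up, move up to (2,1)
Step 7: enter (2,1), '.' pass, move up to (1,1)
Step 8: enter (1,1), '.' pass, move up to (0,1)
Step 9: enter (0,1), '.' pass, move up to (-1,1)
Step 10: at (-1,1) — EXIT via top edge, pos 1
Distinct cells visited: 10 (path length 10)

Answer: 10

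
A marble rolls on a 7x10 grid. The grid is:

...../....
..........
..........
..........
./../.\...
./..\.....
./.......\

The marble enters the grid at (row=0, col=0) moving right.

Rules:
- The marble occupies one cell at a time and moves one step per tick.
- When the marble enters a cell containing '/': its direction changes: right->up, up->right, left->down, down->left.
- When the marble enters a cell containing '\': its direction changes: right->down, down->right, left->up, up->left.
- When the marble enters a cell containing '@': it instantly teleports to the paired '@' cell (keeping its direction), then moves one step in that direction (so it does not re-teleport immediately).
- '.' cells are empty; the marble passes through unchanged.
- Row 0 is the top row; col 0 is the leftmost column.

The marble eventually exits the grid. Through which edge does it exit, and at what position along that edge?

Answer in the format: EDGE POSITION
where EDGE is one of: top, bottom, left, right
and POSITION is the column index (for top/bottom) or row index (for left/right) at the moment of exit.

Answer: top 5

Derivation:
Step 1: enter (0,0), '.' pass, move right to (0,1)
Step 2: enter (0,1), '.' pass, move right to (0,2)
Step 3: enter (0,2), '.' pass, move right to (0,3)
Step 4: enter (0,3), '.' pass, move right to (0,4)
Step 5: enter (0,4), '.' pass, move right to (0,5)
Step 6: enter (0,5), '/' deflects right->up, move up to (-1,5)
Step 7: at (-1,5) — EXIT via top edge, pos 5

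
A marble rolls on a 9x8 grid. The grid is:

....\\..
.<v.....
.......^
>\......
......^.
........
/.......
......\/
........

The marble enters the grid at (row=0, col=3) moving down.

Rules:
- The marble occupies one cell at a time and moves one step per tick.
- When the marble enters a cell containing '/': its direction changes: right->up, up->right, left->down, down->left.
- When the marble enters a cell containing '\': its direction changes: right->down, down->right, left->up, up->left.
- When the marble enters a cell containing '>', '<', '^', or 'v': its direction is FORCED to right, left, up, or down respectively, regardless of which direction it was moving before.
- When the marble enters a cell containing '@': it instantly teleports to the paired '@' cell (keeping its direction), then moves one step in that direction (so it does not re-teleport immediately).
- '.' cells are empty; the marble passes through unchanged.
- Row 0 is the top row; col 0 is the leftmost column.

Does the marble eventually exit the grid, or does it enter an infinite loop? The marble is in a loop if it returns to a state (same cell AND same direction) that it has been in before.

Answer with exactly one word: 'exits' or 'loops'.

Step 1: enter (0,3), '.' pass, move down to (1,3)
Step 2: enter (1,3), '.' pass, move down to (2,3)
Step 3: enter (2,3), '.' pass, move down to (3,3)
Step 4: enter (3,3), '.' pass, move down to (4,3)
Step 5: enter (4,3), '.' pass, move down to (5,3)
Step 6: enter (5,3), '.' pass, move down to (6,3)
Step 7: enter (6,3), '.' pass, move down to (7,3)
Step 8: enter (7,3), '.' pass, move down to (8,3)
Step 9: enter (8,3), '.' pass, move down to (9,3)
Step 10: at (9,3) — EXIT via bottom edge, pos 3

Answer: exits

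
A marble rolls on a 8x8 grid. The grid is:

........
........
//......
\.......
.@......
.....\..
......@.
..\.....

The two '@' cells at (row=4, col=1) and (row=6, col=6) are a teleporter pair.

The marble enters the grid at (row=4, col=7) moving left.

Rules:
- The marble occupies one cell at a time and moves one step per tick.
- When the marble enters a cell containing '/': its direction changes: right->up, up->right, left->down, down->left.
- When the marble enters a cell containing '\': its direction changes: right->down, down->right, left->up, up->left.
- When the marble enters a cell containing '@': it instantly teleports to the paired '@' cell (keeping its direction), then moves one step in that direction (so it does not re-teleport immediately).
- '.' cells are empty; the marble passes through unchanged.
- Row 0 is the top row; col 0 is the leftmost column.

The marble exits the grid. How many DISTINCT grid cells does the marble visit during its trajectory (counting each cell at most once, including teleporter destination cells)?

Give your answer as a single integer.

Step 1: enter (4,7), '.' pass, move left to (4,6)
Step 2: enter (4,6), '.' pass, move left to (4,5)
Step 3: enter (4,5), '.' pass, move left to (4,4)
Step 4: enter (4,4), '.' pass, move left to (4,3)
Step 5: enter (4,3), '.' pass, move left to (4,2)
Step 6: enter (4,2), '.' pass, move left to (4,1)
Step 7: enter (4,1), '@' teleport (4,1)->(6,6), also enter (6,6), move left to (6,5)
Step 8: enter (6,5), '.' pass, move left to (6,4)
Step 9: enter (6,4), '.' pass, move left to (6,3)
Step 10: enter (6,3), '.' pass, move left to (6,2)
Step 11: enter (6,2), '.' pass, move left to (6,1)
Step 12: enter (6,1), '.' pass, move left to (6,0)
Step 13: enter (6,0), '.' pass, move left to (6,-1)
Step 14: at (6,-1) — EXIT via left edge, pos 6
Distinct cells visited: 14 (path length 14)

Answer: 14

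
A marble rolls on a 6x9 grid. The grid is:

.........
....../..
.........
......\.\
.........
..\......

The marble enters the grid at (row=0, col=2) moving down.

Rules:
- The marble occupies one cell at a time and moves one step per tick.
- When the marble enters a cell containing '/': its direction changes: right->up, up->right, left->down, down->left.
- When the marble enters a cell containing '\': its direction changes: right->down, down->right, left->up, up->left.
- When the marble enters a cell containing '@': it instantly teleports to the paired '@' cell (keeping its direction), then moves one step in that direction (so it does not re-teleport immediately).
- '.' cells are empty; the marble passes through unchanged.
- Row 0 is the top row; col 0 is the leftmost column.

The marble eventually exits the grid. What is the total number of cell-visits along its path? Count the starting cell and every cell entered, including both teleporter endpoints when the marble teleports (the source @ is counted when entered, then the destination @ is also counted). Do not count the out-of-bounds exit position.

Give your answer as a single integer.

Answer: 12

Derivation:
Step 1: enter (0,2), '.' pass, move down to (1,2)
Step 2: enter (1,2), '.' pass, move down to (2,2)
Step 3: enter (2,2), '.' pass, move down to (3,2)
Step 4: enter (3,2), '.' pass, move down to (4,2)
Step 5: enter (4,2), '.' pass, move down to (5,2)
Step 6: enter (5,2), '\' deflects down->right, move right to (5,3)
Step 7: enter (5,3), '.' pass, move right to (5,4)
Step 8: enter (5,4), '.' pass, move right to (5,5)
Step 9: enter (5,5), '.' pass, move right to (5,6)
Step 10: enter (5,6), '.' pass, move right to (5,7)
Step 11: enter (5,7), '.' pass, move right to (5,8)
Step 12: enter (5,8), '.' pass, move right to (5,9)
Step 13: at (5,9) — EXIT via right edge, pos 5
Path length (cell visits): 12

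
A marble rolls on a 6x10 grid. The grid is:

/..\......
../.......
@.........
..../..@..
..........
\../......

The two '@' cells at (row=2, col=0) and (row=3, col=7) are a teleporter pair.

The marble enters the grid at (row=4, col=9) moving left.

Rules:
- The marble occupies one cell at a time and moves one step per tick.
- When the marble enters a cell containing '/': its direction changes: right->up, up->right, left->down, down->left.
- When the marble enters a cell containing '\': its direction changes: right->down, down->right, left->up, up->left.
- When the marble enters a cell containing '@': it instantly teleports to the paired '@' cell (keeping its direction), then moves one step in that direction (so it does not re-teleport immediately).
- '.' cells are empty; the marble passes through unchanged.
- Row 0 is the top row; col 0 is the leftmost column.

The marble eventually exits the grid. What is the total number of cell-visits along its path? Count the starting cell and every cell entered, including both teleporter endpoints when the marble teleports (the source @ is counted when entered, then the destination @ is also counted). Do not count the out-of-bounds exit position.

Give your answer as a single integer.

Answer: 10

Derivation:
Step 1: enter (4,9), '.' pass, move left to (4,8)
Step 2: enter (4,8), '.' pass, move left to (4,7)
Step 3: enter (4,7), '.' pass, move left to (4,6)
Step 4: enter (4,6), '.' pass, move left to (4,5)
Step 5: enter (4,5), '.' pass, move left to (4,4)
Step 6: enter (4,4), '.' pass, move left to (4,3)
Step 7: enter (4,3), '.' pass, move left to (4,2)
Step 8: enter (4,2), '.' pass, move left to (4,1)
Step 9: enter (4,1), '.' pass, move left to (4,0)
Step 10: enter (4,0), '.' pass, move left to (4,-1)
Step 11: at (4,-1) — EXIT via left edge, pos 4
Path length (cell visits): 10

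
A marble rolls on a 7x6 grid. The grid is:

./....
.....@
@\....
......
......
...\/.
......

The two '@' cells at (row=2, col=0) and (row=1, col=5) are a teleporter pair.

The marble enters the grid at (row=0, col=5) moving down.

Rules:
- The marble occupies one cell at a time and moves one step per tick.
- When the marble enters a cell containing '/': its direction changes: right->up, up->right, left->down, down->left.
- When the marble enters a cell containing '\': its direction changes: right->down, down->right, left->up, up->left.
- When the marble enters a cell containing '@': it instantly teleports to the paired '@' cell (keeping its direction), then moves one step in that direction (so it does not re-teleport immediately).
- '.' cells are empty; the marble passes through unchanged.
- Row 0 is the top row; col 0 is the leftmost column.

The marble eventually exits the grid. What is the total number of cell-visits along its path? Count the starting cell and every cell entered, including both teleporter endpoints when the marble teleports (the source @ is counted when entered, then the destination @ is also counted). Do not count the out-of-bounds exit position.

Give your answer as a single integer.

Answer: 7

Derivation:
Step 1: enter (0,5), '.' pass, move down to (1,5)
Step 2: enter (1,5), '@' teleport (1,5)->(2,0), also enter (2,0), move down to (3,0)
Step 3: enter (3,0), '.' pass, move down to (4,0)
Step 4: enter (4,0), '.' pass, move down to (5,0)
Step 5: enter (5,0), '.' pass, move down to (6,0)
Step 6: enter (6,0), '.' pass, move down to (7,0)
Step 7: at (7,0) — EXIT via bottom edge, pos 0
Path length (cell visits): 7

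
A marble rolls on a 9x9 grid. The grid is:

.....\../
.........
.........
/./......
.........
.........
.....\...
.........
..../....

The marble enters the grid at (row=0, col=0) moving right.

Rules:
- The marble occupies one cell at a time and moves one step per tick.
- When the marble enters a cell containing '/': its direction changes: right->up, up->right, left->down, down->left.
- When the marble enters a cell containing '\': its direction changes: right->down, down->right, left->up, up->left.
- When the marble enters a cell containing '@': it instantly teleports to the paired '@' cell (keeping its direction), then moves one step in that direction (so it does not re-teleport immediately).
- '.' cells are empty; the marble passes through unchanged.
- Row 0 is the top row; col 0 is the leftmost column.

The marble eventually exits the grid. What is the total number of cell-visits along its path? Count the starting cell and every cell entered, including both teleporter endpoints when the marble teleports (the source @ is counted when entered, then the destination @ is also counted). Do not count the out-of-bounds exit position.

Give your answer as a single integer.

Step 1: enter (0,0), '.' pass, move right to (0,1)
Step 2: enter (0,1), '.' pass, move right to (0,2)
Step 3: enter (0,2), '.' pass, move right to (0,3)
Step 4: enter (0,3), '.' pass, move right to (0,4)
Step 5: enter (0,4), '.' pass, move right to (0,5)
Step 6: enter (0,5), '\' deflects right->down, move down to (1,5)
Step 7: enter (1,5), '.' pass, move down to (2,5)
Step 8: enter (2,5), '.' pass, move down to (3,5)
Step 9: enter (3,5), '.' pass, move down to (4,5)
Step 10: enter (4,5), '.' pass, move down to (5,5)
Step 11: enter (5,5), '.' pass, move down to (6,5)
Step 12: enter (6,5), '\' deflects down->right, move right to (6,6)
Step 13: enter (6,6), '.' pass, move right to (6,7)
Step 14: enter (6,7), '.' pass, move right to (6,8)
Step 15: enter (6,8), '.' pass, move right to (6,9)
Step 16: at (6,9) — EXIT via right edge, pos 6
Path length (cell visits): 15

Answer: 15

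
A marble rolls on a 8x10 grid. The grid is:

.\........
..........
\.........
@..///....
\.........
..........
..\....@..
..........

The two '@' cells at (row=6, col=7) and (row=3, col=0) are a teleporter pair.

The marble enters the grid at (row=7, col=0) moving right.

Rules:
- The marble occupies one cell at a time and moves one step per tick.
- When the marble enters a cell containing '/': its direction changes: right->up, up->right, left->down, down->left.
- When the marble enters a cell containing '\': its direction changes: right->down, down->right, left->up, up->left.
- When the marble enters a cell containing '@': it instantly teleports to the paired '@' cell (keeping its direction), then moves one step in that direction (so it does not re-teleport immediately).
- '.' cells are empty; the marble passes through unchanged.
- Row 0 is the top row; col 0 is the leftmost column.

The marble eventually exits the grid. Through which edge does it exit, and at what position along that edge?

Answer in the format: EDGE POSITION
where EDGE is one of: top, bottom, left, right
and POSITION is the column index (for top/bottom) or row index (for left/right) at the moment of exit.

Answer: right 7

Derivation:
Step 1: enter (7,0), '.' pass, move right to (7,1)
Step 2: enter (7,1), '.' pass, move right to (7,2)
Step 3: enter (7,2), '.' pass, move right to (7,3)
Step 4: enter (7,3), '.' pass, move right to (7,4)
Step 5: enter (7,4), '.' pass, move right to (7,5)
Step 6: enter (7,5), '.' pass, move right to (7,6)
Step 7: enter (7,6), '.' pass, move right to (7,7)
Step 8: enter (7,7), '.' pass, move right to (7,8)
Step 9: enter (7,8), '.' pass, move right to (7,9)
Step 10: enter (7,9), '.' pass, move right to (7,10)
Step 11: at (7,10) — EXIT via right edge, pos 7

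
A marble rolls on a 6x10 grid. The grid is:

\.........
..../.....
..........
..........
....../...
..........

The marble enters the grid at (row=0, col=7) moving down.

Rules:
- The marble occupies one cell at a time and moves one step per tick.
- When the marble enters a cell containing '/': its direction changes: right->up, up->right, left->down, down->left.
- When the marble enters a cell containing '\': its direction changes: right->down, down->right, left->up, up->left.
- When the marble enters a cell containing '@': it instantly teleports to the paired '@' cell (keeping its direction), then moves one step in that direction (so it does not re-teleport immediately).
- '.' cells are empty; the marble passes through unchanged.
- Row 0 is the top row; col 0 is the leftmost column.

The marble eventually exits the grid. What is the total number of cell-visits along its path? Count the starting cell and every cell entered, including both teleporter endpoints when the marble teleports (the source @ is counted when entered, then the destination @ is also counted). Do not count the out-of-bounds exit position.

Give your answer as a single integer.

Answer: 6

Derivation:
Step 1: enter (0,7), '.' pass, move down to (1,7)
Step 2: enter (1,7), '.' pass, move down to (2,7)
Step 3: enter (2,7), '.' pass, move down to (3,7)
Step 4: enter (3,7), '.' pass, move down to (4,7)
Step 5: enter (4,7), '.' pass, move down to (5,7)
Step 6: enter (5,7), '.' pass, move down to (6,7)
Step 7: at (6,7) — EXIT via bottom edge, pos 7
Path length (cell visits): 6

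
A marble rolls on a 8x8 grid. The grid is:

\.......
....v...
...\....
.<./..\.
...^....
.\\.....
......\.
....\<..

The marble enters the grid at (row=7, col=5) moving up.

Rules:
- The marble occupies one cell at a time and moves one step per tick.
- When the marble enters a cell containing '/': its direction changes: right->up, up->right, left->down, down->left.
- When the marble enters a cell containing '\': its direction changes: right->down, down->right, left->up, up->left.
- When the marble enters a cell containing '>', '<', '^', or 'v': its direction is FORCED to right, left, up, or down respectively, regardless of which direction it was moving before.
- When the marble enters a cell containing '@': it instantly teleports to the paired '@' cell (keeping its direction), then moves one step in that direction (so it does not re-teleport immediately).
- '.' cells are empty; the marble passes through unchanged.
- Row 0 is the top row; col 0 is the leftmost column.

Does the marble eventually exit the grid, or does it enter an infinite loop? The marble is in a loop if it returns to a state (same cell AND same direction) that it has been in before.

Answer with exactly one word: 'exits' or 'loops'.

Step 1: enter (7,5), '<' forces up->left, move left to (7,4)
Step 2: enter (7,4), '\' deflects left->up, move up to (6,4)
Step 3: enter (6,4), '.' pass, move up to (5,4)
Step 4: enter (5,4), '.' pass, move up to (4,4)
Step 5: enter (4,4), '.' pass, move up to (3,4)
Step 6: enter (3,4), '.' pass, move up to (2,4)
Step 7: enter (2,4), '.' pass, move up to (1,4)
Step 8: enter (1,4), 'v' forces up->down, move down to (2,4)
Step 9: enter (2,4), '.' pass, move down to (3,4)
Step 10: enter (3,4), '.' pass, move down to (4,4)
Step 11: enter (4,4), '.' pass, move down to (5,4)
Step 12: enter (5,4), '.' pass, move down to (6,4)
Step 13: enter (6,4), '.' pass, move down to (7,4)
Step 14: enter (7,4), '\' deflects down->right, move right to (7,5)
Step 15: enter (7,5), '<' forces right->left, move left to (7,4)
Step 16: at (7,4) dir=left — LOOP DETECTED (seen before)

Answer: loops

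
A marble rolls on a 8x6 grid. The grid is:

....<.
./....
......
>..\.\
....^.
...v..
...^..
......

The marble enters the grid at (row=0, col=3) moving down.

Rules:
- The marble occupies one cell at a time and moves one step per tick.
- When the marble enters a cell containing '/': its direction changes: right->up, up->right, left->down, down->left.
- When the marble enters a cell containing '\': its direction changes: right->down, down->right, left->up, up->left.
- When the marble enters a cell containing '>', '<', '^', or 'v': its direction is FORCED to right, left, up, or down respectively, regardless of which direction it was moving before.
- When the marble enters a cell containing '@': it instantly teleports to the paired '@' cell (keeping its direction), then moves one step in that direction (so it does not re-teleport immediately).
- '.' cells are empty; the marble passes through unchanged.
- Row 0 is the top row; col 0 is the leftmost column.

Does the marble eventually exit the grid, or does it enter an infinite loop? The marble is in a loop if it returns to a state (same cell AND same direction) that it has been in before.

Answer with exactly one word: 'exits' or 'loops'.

Answer: exits

Derivation:
Step 1: enter (0,3), '.' pass, move down to (1,3)
Step 2: enter (1,3), '.' pass, move down to (2,3)
Step 3: enter (2,3), '.' pass, move down to (3,3)
Step 4: enter (3,3), '\' deflects down->right, move right to (3,4)
Step 5: enter (3,4), '.' pass, move right to (3,5)
Step 6: enter (3,5), '\' deflects right->down, move down to (4,5)
Step 7: enter (4,5), '.' pass, move down to (5,5)
Step 8: enter (5,5), '.' pass, move down to (6,5)
Step 9: enter (6,5), '.' pass, move down to (7,5)
Step 10: enter (7,5), '.' pass, move down to (8,5)
Step 11: at (8,5) — EXIT via bottom edge, pos 5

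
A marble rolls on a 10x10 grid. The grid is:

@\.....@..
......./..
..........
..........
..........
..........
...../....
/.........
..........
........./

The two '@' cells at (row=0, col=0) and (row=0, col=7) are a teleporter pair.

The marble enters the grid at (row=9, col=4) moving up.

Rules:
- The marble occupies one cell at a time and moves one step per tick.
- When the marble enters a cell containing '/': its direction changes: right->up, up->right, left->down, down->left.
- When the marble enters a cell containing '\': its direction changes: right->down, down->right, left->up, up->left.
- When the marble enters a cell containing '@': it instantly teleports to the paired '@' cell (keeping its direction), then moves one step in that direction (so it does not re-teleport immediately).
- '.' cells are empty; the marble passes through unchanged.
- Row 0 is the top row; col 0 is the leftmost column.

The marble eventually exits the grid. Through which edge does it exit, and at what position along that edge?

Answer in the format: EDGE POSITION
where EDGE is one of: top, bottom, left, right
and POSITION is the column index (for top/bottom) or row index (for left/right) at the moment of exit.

Answer: top 4

Derivation:
Step 1: enter (9,4), '.' pass, move up to (8,4)
Step 2: enter (8,4), '.' pass, move up to (7,4)
Step 3: enter (7,4), '.' pass, move up to (6,4)
Step 4: enter (6,4), '.' pass, move up to (5,4)
Step 5: enter (5,4), '.' pass, move up to (4,4)
Step 6: enter (4,4), '.' pass, move up to (3,4)
Step 7: enter (3,4), '.' pass, move up to (2,4)
Step 8: enter (2,4), '.' pass, move up to (1,4)
Step 9: enter (1,4), '.' pass, move up to (0,4)
Step 10: enter (0,4), '.' pass, move up to (-1,4)
Step 11: at (-1,4) — EXIT via top edge, pos 4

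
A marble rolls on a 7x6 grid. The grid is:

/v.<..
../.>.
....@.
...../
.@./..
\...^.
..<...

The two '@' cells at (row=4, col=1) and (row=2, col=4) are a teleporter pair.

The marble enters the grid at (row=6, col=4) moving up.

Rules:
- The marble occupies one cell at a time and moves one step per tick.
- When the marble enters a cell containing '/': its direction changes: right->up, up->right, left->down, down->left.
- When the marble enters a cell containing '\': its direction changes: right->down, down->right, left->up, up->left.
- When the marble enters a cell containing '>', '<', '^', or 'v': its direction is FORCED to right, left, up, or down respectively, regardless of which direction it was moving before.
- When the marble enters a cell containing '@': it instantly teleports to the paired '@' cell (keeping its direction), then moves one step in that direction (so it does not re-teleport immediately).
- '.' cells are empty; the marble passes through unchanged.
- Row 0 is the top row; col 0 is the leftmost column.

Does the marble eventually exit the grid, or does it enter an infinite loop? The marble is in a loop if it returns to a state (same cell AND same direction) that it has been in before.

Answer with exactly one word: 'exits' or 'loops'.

Answer: loops

Derivation:
Step 1: enter (6,4), '.' pass, move up to (5,4)
Step 2: enter (5,4), '^' forces up->up, move up to (4,4)
Step 3: enter (4,4), '.' pass, move up to (3,4)
Step 4: enter (3,4), '.' pass, move up to (2,4)
Step 5: enter (2,4), '@' teleport (2,4)->(4,1), also enter (4,1), move up to (3,1)
Step 6: enter (3,1), '.' pass, move up to (2,1)
Step 7: enter (2,1), '.' pass, move up to (1,1)
Step 8: enter (1,1), '.' pass, move up to (0,1)
Step 9: enter (0,1), 'v' forces up->down, move down to (1,1)
Step 10: enter (1,1), '.' pass, move down to (2,1)
Step 11: enter (2,1), '.' pass, move down to (3,1)
Step 12: enter (3,1), '.' pass, move down to (4,1)
Step 13: enter (4,1), '@' teleport (4,1)->(2,4), also enter (2,4), move down to (3,4)
Step 14: enter (3,4), '.' pass, move down to (4,4)
Step 15: enter (4,4), '.' pass, move down to (5,4)
Step 16: enter (5,4), '^' forces down->up, move up to (4,4)
Step 17: at (4,4) dir=up — LOOP DETECTED (seen before)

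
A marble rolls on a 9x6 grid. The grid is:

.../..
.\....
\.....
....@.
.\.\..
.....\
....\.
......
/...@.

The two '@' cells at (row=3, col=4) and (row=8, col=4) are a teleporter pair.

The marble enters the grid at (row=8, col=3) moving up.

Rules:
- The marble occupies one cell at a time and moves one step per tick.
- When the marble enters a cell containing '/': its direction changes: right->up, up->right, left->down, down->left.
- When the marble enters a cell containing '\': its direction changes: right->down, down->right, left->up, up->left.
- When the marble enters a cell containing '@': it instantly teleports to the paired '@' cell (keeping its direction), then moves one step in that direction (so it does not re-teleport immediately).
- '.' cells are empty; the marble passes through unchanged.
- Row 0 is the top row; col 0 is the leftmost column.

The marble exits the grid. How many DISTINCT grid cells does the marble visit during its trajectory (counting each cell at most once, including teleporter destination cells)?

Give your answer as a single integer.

Answer: 11

Derivation:
Step 1: enter (8,3), '.' pass, move up to (7,3)
Step 2: enter (7,3), '.' pass, move up to (6,3)
Step 3: enter (6,3), '.' pass, move up to (5,3)
Step 4: enter (5,3), '.' pass, move up to (4,3)
Step 5: enter (4,3), '\' deflects up->left, move left to (4,2)
Step 6: enter (4,2), '.' pass, move left to (4,1)
Step 7: enter (4,1), '\' deflects left->up, move up to (3,1)
Step 8: enter (3,1), '.' pass, move up to (2,1)
Step 9: enter (2,1), '.' pass, move up to (1,1)
Step 10: enter (1,1), '\' deflects up->left, move left to (1,0)
Step 11: enter (1,0), '.' pass, move left to (1,-1)
Step 12: at (1,-1) — EXIT via left edge, pos 1
Distinct cells visited: 11 (path length 11)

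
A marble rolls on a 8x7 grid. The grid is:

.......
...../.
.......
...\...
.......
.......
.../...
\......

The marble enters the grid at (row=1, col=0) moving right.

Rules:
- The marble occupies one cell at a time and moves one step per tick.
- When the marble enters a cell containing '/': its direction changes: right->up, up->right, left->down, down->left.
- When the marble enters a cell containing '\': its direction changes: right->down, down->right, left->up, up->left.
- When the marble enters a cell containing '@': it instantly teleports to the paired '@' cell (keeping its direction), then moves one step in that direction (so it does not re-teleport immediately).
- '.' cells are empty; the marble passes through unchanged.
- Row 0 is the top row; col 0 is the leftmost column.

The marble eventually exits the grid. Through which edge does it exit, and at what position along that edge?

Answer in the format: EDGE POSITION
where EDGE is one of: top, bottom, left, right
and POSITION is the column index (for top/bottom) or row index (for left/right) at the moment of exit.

Step 1: enter (1,0), '.' pass, move right to (1,1)
Step 2: enter (1,1), '.' pass, move right to (1,2)
Step 3: enter (1,2), '.' pass, move right to (1,3)
Step 4: enter (1,3), '.' pass, move right to (1,4)
Step 5: enter (1,4), '.' pass, move right to (1,5)
Step 6: enter (1,5), '/' deflects right->up, move up to (0,5)
Step 7: enter (0,5), '.' pass, move up to (-1,5)
Step 8: at (-1,5) — EXIT via top edge, pos 5

Answer: top 5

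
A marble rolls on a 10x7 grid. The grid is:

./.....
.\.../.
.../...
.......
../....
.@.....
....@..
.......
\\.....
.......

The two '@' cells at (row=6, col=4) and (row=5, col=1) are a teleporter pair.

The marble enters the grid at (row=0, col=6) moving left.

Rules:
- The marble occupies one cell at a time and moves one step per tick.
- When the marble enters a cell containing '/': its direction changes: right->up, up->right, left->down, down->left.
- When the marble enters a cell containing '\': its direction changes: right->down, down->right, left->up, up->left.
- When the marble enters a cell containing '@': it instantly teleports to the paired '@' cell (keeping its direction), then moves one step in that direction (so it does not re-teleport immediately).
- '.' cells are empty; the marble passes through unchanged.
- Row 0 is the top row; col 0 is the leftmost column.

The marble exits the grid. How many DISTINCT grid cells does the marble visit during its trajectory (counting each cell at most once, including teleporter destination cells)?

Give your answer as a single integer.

Answer: 11

Derivation:
Step 1: enter (0,6), '.' pass, move left to (0,5)
Step 2: enter (0,5), '.' pass, move left to (0,4)
Step 3: enter (0,4), '.' pass, move left to (0,3)
Step 4: enter (0,3), '.' pass, move left to (0,2)
Step 5: enter (0,2), '.' pass, move left to (0,1)
Step 6: enter (0,1), '/' deflects left->down, move down to (1,1)
Step 7: enter (1,1), '\' deflects down->right, move right to (1,2)
Step 8: enter (1,2), '.' pass, move right to (1,3)
Step 9: enter (1,3), '.' pass, move right to (1,4)
Step 10: enter (1,4), '.' pass, move right to (1,5)
Step 11: enter (1,5), '/' deflects right->up, move up to (0,5)
Step 12: enter (0,5), '.' pass, move up to (-1,5)
Step 13: at (-1,5) — EXIT via top edge, pos 5
Distinct cells visited: 11 (path length 12)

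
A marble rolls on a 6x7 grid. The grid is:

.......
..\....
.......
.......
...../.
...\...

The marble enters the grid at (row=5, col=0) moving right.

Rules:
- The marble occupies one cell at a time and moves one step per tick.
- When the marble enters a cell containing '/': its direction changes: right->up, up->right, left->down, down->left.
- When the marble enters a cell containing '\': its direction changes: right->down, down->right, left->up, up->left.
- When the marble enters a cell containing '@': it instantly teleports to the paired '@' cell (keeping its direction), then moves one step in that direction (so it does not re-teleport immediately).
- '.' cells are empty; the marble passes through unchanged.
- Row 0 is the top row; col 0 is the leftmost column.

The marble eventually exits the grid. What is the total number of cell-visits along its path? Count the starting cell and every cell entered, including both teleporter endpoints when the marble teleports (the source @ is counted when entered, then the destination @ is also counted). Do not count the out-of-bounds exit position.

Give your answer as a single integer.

Answer: 4

Derivation:
Step 1: enter (5,0), '.' pass, move right to (5,1)
Step 2: enter (5,1), '.' pass, move right to (5,2)
Step 3: enter (5,2), '.' pass, move right to (5,3)
Step 4: enter (5,3), '\' deflects right->down, move down to (6,3)
Step 5: at (6,3) — EXIT via bottom edge, pos 3
Path length (cell visits): 4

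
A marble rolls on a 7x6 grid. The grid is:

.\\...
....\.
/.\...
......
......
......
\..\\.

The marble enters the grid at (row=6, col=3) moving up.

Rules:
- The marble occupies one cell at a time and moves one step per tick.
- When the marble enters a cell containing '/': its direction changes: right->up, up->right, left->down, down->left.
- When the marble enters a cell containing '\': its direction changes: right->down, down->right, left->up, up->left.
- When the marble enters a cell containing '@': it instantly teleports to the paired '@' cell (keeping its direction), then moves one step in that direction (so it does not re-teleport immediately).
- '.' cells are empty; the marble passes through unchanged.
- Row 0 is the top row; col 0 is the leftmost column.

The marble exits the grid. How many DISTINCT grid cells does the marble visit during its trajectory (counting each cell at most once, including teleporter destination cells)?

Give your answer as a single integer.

Step 1: enter (6,3), '\' deflects up->left, move left to (6,2)
Step 2: enter (6,2), '.' pass, move left to (6,1)
Step 3: enter (6,1), '.' pass, move left to (6,0)
Step 4: enter (6,0), '\' deflects left->up, move up to (5,0)
Step 5: enter (5,0), '.' pass, move up to (4,0)
Step 6: enter (4,0), '.' pass, move up to (3,0)
Step 7: enter (3,0), '.' pass, move up to (2,0)
Step 8: enter (2,0), '/' deflects up->right, move right to (2,1)
Step 9: enter (2,1), '.' pass, move right to (2,2)
Step 10: enter (2,2), '\' deflects right->down, move down to (3,2)
Step 11: enter (3,2), '.' pass, move down to (4,2)
Step 12: enter (4,2), '.' pass, move down to (5,2)
Step 13: enter (5,2), '.' pass, move down to (6,2)
Step 14: enter (6,2), '.' pass, move down to (7,2)
Step 15: at (7,2) — EXIT via bottom edge, pos 2
Distinct cells visited: 13 (path length 14)

Answer: 13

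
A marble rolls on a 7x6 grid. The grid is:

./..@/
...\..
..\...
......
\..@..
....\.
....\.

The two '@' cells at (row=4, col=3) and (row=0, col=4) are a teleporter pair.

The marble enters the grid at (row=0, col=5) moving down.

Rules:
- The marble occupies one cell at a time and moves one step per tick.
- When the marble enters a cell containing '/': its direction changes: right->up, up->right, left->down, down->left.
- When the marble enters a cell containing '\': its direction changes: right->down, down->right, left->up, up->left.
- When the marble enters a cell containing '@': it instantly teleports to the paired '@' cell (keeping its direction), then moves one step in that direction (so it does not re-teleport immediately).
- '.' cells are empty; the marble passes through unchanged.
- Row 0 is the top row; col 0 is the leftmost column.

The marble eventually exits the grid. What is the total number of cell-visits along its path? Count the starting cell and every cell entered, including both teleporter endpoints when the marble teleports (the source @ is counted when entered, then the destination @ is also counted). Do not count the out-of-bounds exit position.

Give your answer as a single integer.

Answer: 10

Derivation:
Step 1: enter (0,5), '/' deflects down->left, move left to (0,4)
Step 2: enter (0,4), '@' teleport (0,4)->(4,3), also enter (4,3), move left to (4,2)
Step 3: enter (4,2), '.' pass, move left to (4,1)
Step 4: enter (4,1), '.' pass, move left to (4,0)
Step 5: enter (4,0), '\' deflects left->up, move up to (3,0)
Step 6: enter (3,0), '.' pass, move up to (2,0)
Step 7: enter (2,0), '.' pass, move up to (1,0)
Step 8: enter (1,0), '.' pass, move up to (0,0)
Step 9: enter (0,0), '.' pass, move up to (-1,0)
Step 10: at (-1,0) — EXIT via top edge, pos 0
Path length (cell visits): 10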